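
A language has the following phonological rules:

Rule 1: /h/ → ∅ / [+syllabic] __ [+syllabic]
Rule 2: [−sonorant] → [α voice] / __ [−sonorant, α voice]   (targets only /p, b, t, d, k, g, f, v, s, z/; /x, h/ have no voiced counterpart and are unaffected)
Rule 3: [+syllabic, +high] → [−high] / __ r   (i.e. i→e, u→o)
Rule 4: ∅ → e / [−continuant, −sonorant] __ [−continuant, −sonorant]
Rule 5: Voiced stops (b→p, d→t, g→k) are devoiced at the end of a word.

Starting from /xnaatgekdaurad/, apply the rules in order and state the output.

xnaadegegedaorat

Rule 1 (intervocalic h-deletion): no segment meets the environment; /xnaatgekdaurad/ is unchanged.
Rule 2 (regressive voicing assimilation): /t/ precedes the voiced obstruent /g/, so it voices to [d] by assimilation. /k/ precedes the voiced obstruent /d/, so it voices to [g] by assimilation. /xnaatgekdaurad/ → xnaadgegdaurad.
Rule 3 (pre-rhotic lowering): /u/ is a high vowel immediately before /r/, so it lowers to [o]. /xnaadgegdaurad/ → xnaadgegdaorad.
Rule 4 (stop-cluster e-epenthesis): /d/ and /g/ form a stop–stop cluster, so [e] is inserted between them. /g/ and /d/ form a stop–stop cluster, so [e] is inserted between them. /xnaadgegdaorad/ → xnaadegegedaorad.
Rule 5 (final devoicing): /d/ is a voiced stop in word-final position, so it devoices to [t]. /xnaadegegedaorad/ → xnaadegegedaorat.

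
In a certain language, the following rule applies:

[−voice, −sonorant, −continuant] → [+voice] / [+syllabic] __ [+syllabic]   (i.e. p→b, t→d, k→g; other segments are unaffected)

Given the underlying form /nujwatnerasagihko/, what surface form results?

nujwatnerasagihko

No segment of /nujwatnerasagihko/ meets the structural description of the rule, so the form surfaces unchanged.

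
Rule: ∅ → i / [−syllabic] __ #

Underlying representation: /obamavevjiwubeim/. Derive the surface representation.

the form ends in the consonant /m/, so [i] is inserted word-finally.
Surface form: [obamavevjiwubeimi].

obamavevjiwubeimi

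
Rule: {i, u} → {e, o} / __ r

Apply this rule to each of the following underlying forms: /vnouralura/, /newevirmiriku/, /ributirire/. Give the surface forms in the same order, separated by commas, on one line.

/vnouralura/: /u/ is a high vowel immediately before /r/, so it lowers to [o]. /u/ is a high vowel immediately before /r/, so it lowers to [o]. → [vnooralora].
/newevirmiriku/: /i/ is a high vowel immediately before /r/, so it lowers to [e]. /i/ is a high vowel immediately before /r/, so it lowers to [e]. → [newevermeriku].
/ributirire/: /i/ is a high vowel immediately before /r/, so it lowers to [e]. /i/ is a high vowel immediately before /r/, so it lowers to [e]. → [ributerere].

vnooralora, newevermeriku, ributerere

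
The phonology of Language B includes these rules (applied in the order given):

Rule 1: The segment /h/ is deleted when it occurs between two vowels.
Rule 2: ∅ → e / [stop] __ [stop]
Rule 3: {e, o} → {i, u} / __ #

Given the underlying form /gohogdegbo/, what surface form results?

Rule 1 (intervocalic h-deletion): /h/ occurs between vowels /o/ and /o/, so it deletes. /gohogdegbo/ → googdegbo.
Rule 2 (stop-cluster e-epenthesis): /g/ and /d/ form a stop–stop cluster, so [e] is inserted between them. /g/ and /b/ form a stop–stop cluster, so [e] is inserted between them. /googdegbo/ → googedegebo.
Rule 3 (final vowel raising): /o/ is a mid vowel in word-final position, so it raises to [u]. /googedegebo/ → googedegebu.

googedegebu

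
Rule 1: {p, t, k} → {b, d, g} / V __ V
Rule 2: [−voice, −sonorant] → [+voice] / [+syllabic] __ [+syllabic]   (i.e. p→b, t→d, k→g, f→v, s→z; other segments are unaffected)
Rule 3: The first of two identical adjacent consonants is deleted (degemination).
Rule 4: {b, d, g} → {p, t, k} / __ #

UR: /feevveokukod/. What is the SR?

feeveogugot

Rule 1 (intervocalic voicing): /k/ is a voiceless stop between vowels /o/ and /u/, so it voices to [g]. /k/ is a voiceless stop between vowels /u/ and /o/, so it voices to [g]. /feevveokukod/ → feevveogugod.
Rule 2 (intervocalic voicing): no segment meets the environment; /feevveogugod/ is unchanged.
Rule 3 (degemination): /vv/ is a geminate; the first /v/ deletes. /feevveogugod/ → feeveogugod.
Rule 4 (final devoicing): /d/ is a voiced stop in word-final position, so it devoices to [t]. /feeveogugod/ → feeveogugot.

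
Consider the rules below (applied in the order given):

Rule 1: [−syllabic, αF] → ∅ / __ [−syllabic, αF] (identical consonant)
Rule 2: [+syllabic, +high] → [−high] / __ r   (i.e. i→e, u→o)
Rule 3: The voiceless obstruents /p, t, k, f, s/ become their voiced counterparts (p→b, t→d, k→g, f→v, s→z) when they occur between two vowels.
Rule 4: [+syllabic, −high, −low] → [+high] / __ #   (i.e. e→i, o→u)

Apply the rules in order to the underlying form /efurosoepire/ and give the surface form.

evorozoeberi

Rule 1 (degemination): no segment meets the environment; /efurosoepire/ is unchanged.
Rule 2 (pre-rhotic lowering): /u/ is a high vowel immediately before /r/, so it lowers to [o]. /i/ is a high vowel immediately before /r/, so it lowers to [e]. /efurosoepire/ → eforosoepere.
Rule 3 (intervocalic voicing): /f/ is a voiceless obstruent between vowels /e/ and /o/, so it voices to [v]. /s/ is a voiceless obstruent between vowels /o/ and /o/, so it voices to [z]. /p/ is a voiceless obstruent between vowels /e/ and /e/, so it voices to [b]. /eforosoepere/ → evorozoebere.
Rule 4 (final vowel raising): /e/ is a mid vowel in word-final position, so it raises to [i]. /evorozoebere/ → evorozoeberi.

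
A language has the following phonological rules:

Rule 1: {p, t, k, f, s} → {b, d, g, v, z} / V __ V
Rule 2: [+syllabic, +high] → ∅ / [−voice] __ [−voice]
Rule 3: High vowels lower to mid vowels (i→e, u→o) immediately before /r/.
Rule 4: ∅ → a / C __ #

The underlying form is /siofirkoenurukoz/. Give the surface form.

Rule 1 (intervocalic voicing): /f/ is a voiceless obstruent between vowels /o/ and /i/, so it voices to [v]. /k/ is a voiceless obstruent between vowels /u/ and /o/, so it voices to [g]. /siofirkoenurukoz/ → siovirkoenurugoz.
Rule 2 (high vowel syncope): no segment meets the environment; /siovirkoenurugoz/ is unchanged.
Rule 3 (pre-rhotic lowering): /i/ is a high vowel immediately before /r/, so it lowers to [e]. /u/ is a high vowel immediately before /r/, so it lowers to [o]. /siovirkoenurugoz/ → sioverkoenorugoz.
Rule 4 (final a-epenthesis): the form ends in the consonant /z/, so [a] is inserted word-finally. /sioverkoenorugoz/ → sioverkoenorugoza.

sioverkoenorugoza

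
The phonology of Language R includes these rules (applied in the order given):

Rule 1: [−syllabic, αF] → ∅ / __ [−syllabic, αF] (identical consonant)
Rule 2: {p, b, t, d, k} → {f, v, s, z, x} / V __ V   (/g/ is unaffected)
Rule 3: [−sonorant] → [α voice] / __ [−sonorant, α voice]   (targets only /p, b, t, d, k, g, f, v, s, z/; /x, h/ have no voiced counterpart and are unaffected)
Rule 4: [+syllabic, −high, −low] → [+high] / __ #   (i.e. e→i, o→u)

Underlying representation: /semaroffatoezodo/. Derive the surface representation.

semarofasoezozu

Rule 1 (degemination): /ff/ is a geminate; the first /f/ deletes. /semaroffatoezodo/ → semarofatoezodo.
Rule 2 (intervocalic spirantization): /t/ is a stop between vowels /a/ and /o/, so it spirantizes to the fricative [s]. /d/ is a stop between vowels /o/ and /o/, so it spirantizes to the fricative [z]. /semarofatoezodo/ → semarofasoezozo.
Rule 3 (regressive voicing assimilation): no segment meets the environment; /semarofasoezozo/ is unchanged.
Rule 4 (final vowel raising): /o/ is a mid vowel in word-final position, so it raises to [u]. /semarofasoezozo/ → semarofasoezozu.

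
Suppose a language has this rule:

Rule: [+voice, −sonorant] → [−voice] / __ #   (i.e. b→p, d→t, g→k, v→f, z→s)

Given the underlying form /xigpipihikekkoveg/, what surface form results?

xigpipihikekkovek

Scanning /xigpipihikekkoveg/: /g/ at position 3 is not in the conditioning environment; /v/ at position 15 is not in the conditioning environment; /g/ is a voiced obstruent in word-final position, so it devoices to [k].
Result: [xigpipihikekkovek].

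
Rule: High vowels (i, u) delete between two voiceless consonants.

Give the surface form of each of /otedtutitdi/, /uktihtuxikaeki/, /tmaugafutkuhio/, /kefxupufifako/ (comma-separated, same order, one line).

/otedtutitdi/: /u/ is a high vowel flanked by voiceless consonants /t/ and /t/, so it deletes. /i/ is a high vowel flanked by voiceless consonants /t/ and /t/, so it deletes. → [otedtttdi].
/uktihtuxikaeki/: /i/ is a high vowel flanked by voiceless consonants /t/ and /h/, so it deletes. /u/ is a high vowel flanked by voiceless consonants /t/ and /x/, so it deletes. /i/ is a high vowel flanked by voiceless consonants /x/ and /k/, so it deletes. → [ukthtxkaeki].
/tmaugafutkuhio/: /u/ is a high vowel flanked by voiceless consonants /f/ and /t/, so it deletes. /u/ is a high vowel flanked by voiceless consonants /k/ and /h/, so it deletes. → [tmaugaftkhio].
/kefxupufifako/: /u/ is a high vowel flanked by voiceless consonants /x/ and /p/, so it deletes. /u/ is a high vowel flanked by voiceless consonants /p/ and /f/, so it deletes. /i/ is a high vowel flanked by voiceless consonants /f/ and /f/, so it deletes. → [kefxpffako].

otedtttdi, ukthtxkaeki, tmaugaftkhio, kefxpffako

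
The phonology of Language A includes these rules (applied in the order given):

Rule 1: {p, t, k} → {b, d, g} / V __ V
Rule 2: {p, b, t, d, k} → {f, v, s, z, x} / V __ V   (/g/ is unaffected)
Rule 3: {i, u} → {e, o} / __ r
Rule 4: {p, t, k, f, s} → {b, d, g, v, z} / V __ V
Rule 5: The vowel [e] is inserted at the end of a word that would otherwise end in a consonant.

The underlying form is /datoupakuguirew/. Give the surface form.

dazouvaguguerewe

Rule 1 (intervocalic voicing): /t/ is a voiceless stop between vowels /a/ and /o/, so it voices to [d]. /p/ is a voiceless stop between vowels /u/ and /a/, so it voices to [b]. /k/ is a voiceless stop between vowels /a/ and /u/, so it voices to [g]. /datoupakuguirew/ → dadoubaguguirew.
Rule 2 (intervocalic spirantization): /d/ is a stop between vowels /a/ and /o/, so it spirantizes to the fricative [z]. /b/ is a stop between vowels /u/ and /a/, so it spirantizes to the fricative [v]. /dadoubaguguirew/ → dazouvaguguirew.
Rule 3 (pre-rhotic lowering): /i/ is a high vowel immediately before /r/, so it lowers to [e]. /dazouvaguguirew/ → dazouvaguguerew.
Rule 4 (intervocalic voicing): no segment meets the environment; /dazouvaguguerew/ is unchanged.
Rule 5 (final e-epenthesis): the form ends in the consonant /w/, so [e] is inserted word-finally. /dazouvaguguerew/ → dazouvaguguerewe.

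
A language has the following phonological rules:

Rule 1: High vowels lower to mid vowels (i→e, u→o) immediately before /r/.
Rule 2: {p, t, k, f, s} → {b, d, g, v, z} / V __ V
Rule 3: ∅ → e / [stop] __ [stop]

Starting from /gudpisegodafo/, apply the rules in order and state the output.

Rule 1 (pre-rhotic lowering): no segment meets the environment; /gudpisegodafo/ is unchanged.
Rule 2 (intervocalic voicing): /s/ is a voiceless obstruent between vowels /i/ and /e/, so it voices to [z]. /f/ is a voiceless obstruent between vowels /a/ and /o/, so it voices to [v]. /gudpisegodafo/ → gudpizegodavo.
Rule 3 (stop-cluster e-epenthesis): /d/ and /p/ form a stop–stop cluster, so [e] is inserted between them. /gudpizegodavo/ → gudepizegodavo.

gudepizegodavo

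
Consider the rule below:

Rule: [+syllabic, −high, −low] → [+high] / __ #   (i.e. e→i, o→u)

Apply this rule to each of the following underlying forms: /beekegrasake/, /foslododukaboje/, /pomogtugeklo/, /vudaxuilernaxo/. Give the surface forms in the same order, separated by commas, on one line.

beekegrasaki, foslododukaboji, pomogtugeklu, vudaxuilernaxu

/beekegrasake/: /e/ is a mid vowel in word-final position, so it raises to [i]. → [beekegrasaki].
/foslododukaboje/: /e/ is a mid vowel in word-final position, so it raises to [i]. → [foslododukaboji].
/pomogtugeklo/: /o/ is a mid vowel in word-final position, so it raises to [u]. → [pomogtugeklu].
/vudaxuilernaxo/: /o/ is a mid vowel in word-final position, so it raises to [u]. → [vudaxuilernaxu].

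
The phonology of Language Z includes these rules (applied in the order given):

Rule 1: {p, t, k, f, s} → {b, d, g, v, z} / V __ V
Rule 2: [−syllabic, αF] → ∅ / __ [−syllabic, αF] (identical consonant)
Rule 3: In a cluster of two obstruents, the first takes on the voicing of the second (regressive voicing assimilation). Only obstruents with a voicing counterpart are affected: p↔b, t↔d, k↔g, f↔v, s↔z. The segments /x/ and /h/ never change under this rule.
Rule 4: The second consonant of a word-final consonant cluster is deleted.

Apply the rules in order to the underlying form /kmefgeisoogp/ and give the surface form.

Rule 1 (intervocalic voicing): /s/ is a voiceless obstruent between vowels /i/ and /o/, so it voices to [z]. /kmefgeisoogp/ → kmefgeizoogp.
Rule 2 (degemination): no segment meets the environment; /kmefgeizoogp/ is unchanged.
Rule 3 (regressive voicing assimilation): /f/ precedes the voiced obstruent /g/, so it voices to [v] by assimilation. /g/ precedes the voiceless obstruent /p/, so it devoices to [k] by assimilation. /kmefgeizoogp/ → kmevgeizookp.
Rule 4 (final cluster simplification): /p/ is the second consonant of a word-final cluster /kp/, so it deletes. /kmevgeizookp/ → kmevgeizook.

kmevgeizook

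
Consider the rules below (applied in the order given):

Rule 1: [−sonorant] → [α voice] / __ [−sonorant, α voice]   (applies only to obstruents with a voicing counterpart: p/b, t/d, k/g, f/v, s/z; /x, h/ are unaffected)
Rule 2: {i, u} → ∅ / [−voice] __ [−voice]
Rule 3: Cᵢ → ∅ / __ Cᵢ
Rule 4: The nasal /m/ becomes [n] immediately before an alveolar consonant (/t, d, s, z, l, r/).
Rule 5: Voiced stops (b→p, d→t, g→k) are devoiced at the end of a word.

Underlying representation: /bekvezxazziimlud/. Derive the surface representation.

begvesxaziinlut

Rule 1 (regressive voicing assimilation): /k/ precedes the voiced obstruent /v/, so it voices to [g] by assimilation. /z/ precedes the voiceless obstruent /x/, so it devoices to [s] by assimilation. /bekvezxazziimlud/ → begvesxazziimlud.
Rule 2 (high vowel syncope): no segment meets the environment; /begvesxazziimlud/ is unchanged.
Rule 3 (degemination): /zz/ is a geminate; the first /z/ deletes. /begvesxazziimlud/ → begvesxaziimlud.
Rule 4 (nasal place assimilation): /m/ precedes the alveolar consonant /l/, so it assimilates in place to [n]. /begvesxaziimlud/ → begvesxaziinlud.
Rule 5 (final devoicing): /d/ is a voiced stop in word-final position, so it devoices to [t]. /begvesxaziinlud/ → begvesxaziinlut.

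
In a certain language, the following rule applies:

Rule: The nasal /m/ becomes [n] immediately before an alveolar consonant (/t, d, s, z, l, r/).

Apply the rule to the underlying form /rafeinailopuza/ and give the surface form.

rafeinailopuza

No segment of /rafeinailopuza/ meets the structural description of the rule, so the form surfaces unchanged.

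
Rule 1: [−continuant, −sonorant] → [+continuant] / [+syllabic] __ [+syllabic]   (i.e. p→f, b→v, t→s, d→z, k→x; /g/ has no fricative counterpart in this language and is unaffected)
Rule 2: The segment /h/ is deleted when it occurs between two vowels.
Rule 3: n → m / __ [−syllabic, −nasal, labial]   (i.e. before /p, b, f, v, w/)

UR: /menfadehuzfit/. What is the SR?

memfazeuzfit

Rule 1 (intervocalic spirantization): /d/ is a stop between vowels /a/ and /e/, so it spirantizes to the fricative [z]. /menfadehuzfit/ → menfazehuzfit.
Rule 2 (intervocalic h-deletion): /h/ occurs between vowels /e/ and /u/, so it deletes. /menfazehuzfit/ → menfazeuzfit.
Rule 3 (nasal place assimilation): /n/ precedes the labial consonant /f/, so it assimilates in place to [m]. /menfazeuzfit/ → memfazeuzfit.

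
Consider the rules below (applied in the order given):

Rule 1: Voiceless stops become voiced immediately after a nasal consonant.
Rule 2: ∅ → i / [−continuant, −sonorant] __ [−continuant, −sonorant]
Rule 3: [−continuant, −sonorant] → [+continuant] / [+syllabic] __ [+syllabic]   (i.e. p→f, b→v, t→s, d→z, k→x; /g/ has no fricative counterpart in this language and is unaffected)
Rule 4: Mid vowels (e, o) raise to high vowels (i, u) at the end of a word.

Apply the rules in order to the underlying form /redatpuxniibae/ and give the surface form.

rezasifuxniivai

Rule 1 (post-nasal voicing): no segment meets the environment; /redatpuxniibae/ is unchanged.
Rule 2 (stop-cluster i-epenthesis): /t/ and /p/ form a stop–stop cluster, so [i] is inserted between them. /redatpuxniibae/ → redatipuxniibae.
Rule 3 (intervocalic spirantization): /d/ is a stop between vowels /e/ and /a/, so it spirantizes to the fricative [z]. /t/ is a stop between vowels /a/ and /i/, so it spirantizes to the fricative [s]. /p/ is a stop between vowels /i/ and /u/, so it spirantizes to the fricative [f]. /b/ is a stop between vowels /i/ and /a/, so it spirantizes to the fricative [v]. /redatipuxniibae/ → rezasifuxniivae.
Rule 4 (final vowel raising): /e/ is a mid vowel in word-final position, so it raises to [i]. /rezasifuxniivae/ → rezasifuxniivai.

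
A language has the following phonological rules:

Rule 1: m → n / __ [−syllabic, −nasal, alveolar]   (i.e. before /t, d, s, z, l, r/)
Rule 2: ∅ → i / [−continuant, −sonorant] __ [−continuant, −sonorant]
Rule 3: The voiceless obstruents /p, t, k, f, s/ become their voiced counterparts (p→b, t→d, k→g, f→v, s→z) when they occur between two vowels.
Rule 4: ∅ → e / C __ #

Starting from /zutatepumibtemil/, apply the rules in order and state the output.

zudadebumibidemile

Rule 1 (nasal place assimilation): no segment meets the environment; /zutatepumibtemil/ is unchanged.
Rule 2 (stop-cluster i-epenthesis): /b/ and /t/ form a stop–stop cluster, so [i] is inserted between them. /zutatepumibtemil/ → zutatepumibitemil.
Rule 3 (intervocalic voicing): /t/ is a voiceless obstruent between vowels /u/ and /a/, so it voices to [d]. /t/ is a voiceless obstruent between vowels /a/ and /e/, so it voices to [d]. /p/ is a voiceless obstruent between vowels /e/ and /u/, so it voices to [b]. /t/ is a voiceless obstruent between vowels /i/ and /e/, so it voices to [d]. /zutatepumibitemil/ → zudadebumibidemil.
Rule 4 (final e-epenthesis): the form ends in the consonant /l/, so [e] is inserted word-finally. /zudadebumibidemil/ → zudadebumibidemile.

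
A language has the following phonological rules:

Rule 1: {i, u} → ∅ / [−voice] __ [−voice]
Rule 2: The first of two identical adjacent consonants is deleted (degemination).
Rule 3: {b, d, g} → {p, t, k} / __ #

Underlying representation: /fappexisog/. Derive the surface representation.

Rule 1 (high vowel syncope): /i/ is a high vowel flanked by voiceless consonants /x/ and /s/, so it deletes. /fappexisog/ → fappexsog.
Rule 2 (degemination): /pp/ is a geminate; the first /p/ deletes. /fappexsog/ → fapexsog.
Rule 3 (final devoicing): /g/ is a voiced stop in word-final position, so it devoices to [k]. /fapexsog/ → fapexsok.

fapexsok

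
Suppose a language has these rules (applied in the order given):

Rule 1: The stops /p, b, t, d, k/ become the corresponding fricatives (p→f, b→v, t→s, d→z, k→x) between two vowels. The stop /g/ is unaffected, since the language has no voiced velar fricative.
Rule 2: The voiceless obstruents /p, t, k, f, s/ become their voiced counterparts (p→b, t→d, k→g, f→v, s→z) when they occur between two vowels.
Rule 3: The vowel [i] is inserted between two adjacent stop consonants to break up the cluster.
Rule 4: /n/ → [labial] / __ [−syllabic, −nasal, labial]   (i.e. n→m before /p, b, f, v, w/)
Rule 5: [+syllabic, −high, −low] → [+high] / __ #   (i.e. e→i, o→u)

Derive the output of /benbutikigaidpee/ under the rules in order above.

bembuzixigaidipei

Rule 1 (intervocalic spirantization): /t/ is a stop between vowels /u/ and /i/, so it spirantizes to the fricative [s]. /k/ is a stop between vowels /i/ and /i/, so it spirantizes to the fricative [x]. /benbutikigaidpee/ → benbusixigaidpee.
Rule 2 (intervocalic voicing): /s/ is a voiceless obstruent between vowels /u/ and /i/, so it voices to [z]. /benbusixigaidpee/ → benbuzixigaidpee.
Rule 3 (stop-cluster i-epenthesis): /d/ and /p/ form a stop–stop cluster, so [i] is inserted between them. /benbuzixigaidpee/ → benbuzixigaidipee.
Rule 4 (nasal place assimilation): /n/ precedes the labial consonant /b/, so it assimilates in place to [m]. /benbuzixigaidipee/ → bembuzixigaidipee.
Rule 5 (final vowel raising): /e/ is a mid vowel in word-final position, so it raises to [i]. /bembuzixigaidipee/ → bembuzixigaidipei.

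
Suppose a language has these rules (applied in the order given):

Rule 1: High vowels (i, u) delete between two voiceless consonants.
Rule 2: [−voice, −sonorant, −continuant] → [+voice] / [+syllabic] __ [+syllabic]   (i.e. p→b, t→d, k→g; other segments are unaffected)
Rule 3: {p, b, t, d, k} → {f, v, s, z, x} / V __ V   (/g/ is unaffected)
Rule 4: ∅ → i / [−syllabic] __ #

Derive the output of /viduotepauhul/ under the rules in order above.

Rule 1 (high vowel syncope): no segment meets the environment; /viduotepauhul/ is unchanged.
Rule 2 (intervocalic voicing): /t/ is a voiceless stop between vowels /o/ and /e/, so it voices to [d]. /p/ is a voiceless stop between vowels /e/ and /a/, so it voices to [b]. /viduotepauhul/ → viduodebauhul.
Rule 3 (intervocalic spirantization): /d/ is a stop between vowels /i/ and /u/, so it spirantizes to the fricative [z]. /d/ is a stop between vowels /o/ and /e/, so it spirantizes to the fricative [z]. /b/ is a stop between vowels /e/ and /a/, so it spirantizes to the fricative [v]. /viduodebauhul/ → vizuozevauhul.
Rule 4 (final i-epenthesis): the form ends in the consonant /l/, so [i] is inserted word-finally. /vizuozevauhul/ → vizuozevauhuli.

vizuozevauhuli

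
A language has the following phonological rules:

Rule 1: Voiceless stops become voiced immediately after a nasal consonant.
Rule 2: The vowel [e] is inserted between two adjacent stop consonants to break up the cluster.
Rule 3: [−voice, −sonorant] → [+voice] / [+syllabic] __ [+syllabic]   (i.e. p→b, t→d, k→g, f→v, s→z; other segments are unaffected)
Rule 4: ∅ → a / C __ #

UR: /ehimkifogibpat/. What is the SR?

ehimgivogibebata

Rule 1 (post-nasal voicing): /k/ is a voiceless stop immediately after the nasal /m/, so it voices to [g]. /ehimkifogibpat/ → ehimgifogibpat.
Rule 2 (stop-cluster e-epenthesis): /b/ and /p/ form a stop–stop cluster, so [e] is inserted between them. /ehimgifogibpat/ → ehimgifogibepat.
Rule 3 (intervocalic voicing): /f/ is a voiceless obstruent between vowels /i/ and /o/, so it voices to [v]. /p/ is a voiceless obstruent between vowels /e/ and /a/, so it voices to [b]. /ehimgifogibepat/ → ehimgivogibebat.
Rule 4 (final a-epenthesis): the form ends in the consonant /t/, so [a] is inserted word-finally. /ehimgivogibebat/ → ehimgivogibebata.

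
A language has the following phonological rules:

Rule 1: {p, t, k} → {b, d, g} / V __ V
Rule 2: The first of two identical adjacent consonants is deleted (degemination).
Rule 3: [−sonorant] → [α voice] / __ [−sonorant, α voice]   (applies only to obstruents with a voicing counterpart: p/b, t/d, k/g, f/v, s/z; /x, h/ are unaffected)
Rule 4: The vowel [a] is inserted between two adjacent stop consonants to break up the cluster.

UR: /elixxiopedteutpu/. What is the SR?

elixiobetateutapu

Rule 1 (intervocalic voicing): /p/ is a voiceless stop between vowels /o/ and /e/, so it voices to [b]. /elixxiopedteutpu/ → elixxiobedteutpu.
Rule 2 (degemination): /xx/ is a geminate; the first /x/ deletes. /elixxiobedteutpu/ → elixiobedteutpu.
Rule 3 (regressive voicing assimilation): /d/ precedes the voiceless obstruent /t/, so it devoices to [t] by assimilation. /elixiobedteutpu/ → elixiobetteutpu.
Rule 4 (stop-cluster a-epenthesis): /t/ and /t/ form a stop–stop cluster, so [a] is inserted between them. /t/ and /p/ form a stop–stop cluster, so [a] is inserted between them. /elixiobetteutpu/ → elixiobetateutapu.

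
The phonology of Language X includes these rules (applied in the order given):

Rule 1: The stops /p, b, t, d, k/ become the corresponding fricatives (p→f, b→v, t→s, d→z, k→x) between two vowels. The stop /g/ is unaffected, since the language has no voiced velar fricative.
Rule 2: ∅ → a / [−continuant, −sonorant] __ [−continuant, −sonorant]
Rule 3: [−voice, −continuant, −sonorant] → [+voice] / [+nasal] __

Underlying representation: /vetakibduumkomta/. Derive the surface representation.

vesaxibaduumgomda

Rule 1 (intervocalic spirantization): /t/ is a stop between vowels /e/ and /a/, so it spirantizes to the fricative [s]. /k/ is a stop between vowels /a/ and /i/, so it spirantizes to the fricative [x]. /vetakibduumkomta/ → vesaxibduumkomta.
Rule 2 (stop-cluster a-epenthesis): /b/ and /d/ form a stop–stop cluster, so [a] is inserted between them. /vesaxibduumkomta/ → vesaxibaduumkomta.
Rule 3 (post-nasal voicing): /k/ is a voiceless stop immediately after the nasal /m/, so it voices to [g]. /t/ is a voiceless stop immediately after the nasal /m/, so it voices to [d]. /vesaxibaduumkomta/ → vesaxibaduumgomda.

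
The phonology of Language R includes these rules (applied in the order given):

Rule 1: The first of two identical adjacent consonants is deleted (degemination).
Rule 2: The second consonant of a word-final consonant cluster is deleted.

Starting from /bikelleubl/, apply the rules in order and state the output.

bikeleub

Rule 1 (degemination): /ll/ is a geminate; the first /l/ deletes. /bikelleubl/ → bikeleubl.
Rule 2 (final cluster simplification): /l/ is the second consonant of a word-final cluster /bl/, so it deletes. /bikeleubl/ → bikeleub.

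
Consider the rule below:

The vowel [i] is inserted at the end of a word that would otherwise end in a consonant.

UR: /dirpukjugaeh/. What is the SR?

dirpukjugaehi

the form ends in the consonant /h/, so [i] is inserted word-finally.
Surface form: [dirpukjugaehi].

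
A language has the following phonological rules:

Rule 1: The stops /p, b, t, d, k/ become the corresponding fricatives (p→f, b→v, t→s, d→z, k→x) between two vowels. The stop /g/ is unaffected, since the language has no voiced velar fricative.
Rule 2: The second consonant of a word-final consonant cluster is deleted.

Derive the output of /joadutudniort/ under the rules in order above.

joazusudnior

Rule 1 (intervocalic spirantization): /d/ is a stop between vowels /a/ and /u/, so it spirantizes to the fricative [z]. /t/ is a stop between vowels /u/ and /u/, so it spirantizes to the fricative [s]. /joadutudniort/ → joazusudniort.
Rule 2 (final cluster simplification): /t/ is the second consonant of a word-final cluster /rt/, so it deletes. /joazusudniort/ → joazusudnior.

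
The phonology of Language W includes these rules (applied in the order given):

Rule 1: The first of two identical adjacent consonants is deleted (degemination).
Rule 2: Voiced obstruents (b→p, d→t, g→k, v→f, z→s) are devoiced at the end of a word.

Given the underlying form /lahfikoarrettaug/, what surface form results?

Rule 1 (degemination): /rr/ is a geminate; the first /r/ deletes. /tt/ is a geminate; the first /t/ deletes. /lahfikoarrettaug/ → lahfikoaretaug.
Rule 2 (final devoicing): /g/ is a voiced obstruent in word-final position, so it devoices to [k]. /lahfikoaretaug/ → lahfikoaretauk.

lahfikoaretauk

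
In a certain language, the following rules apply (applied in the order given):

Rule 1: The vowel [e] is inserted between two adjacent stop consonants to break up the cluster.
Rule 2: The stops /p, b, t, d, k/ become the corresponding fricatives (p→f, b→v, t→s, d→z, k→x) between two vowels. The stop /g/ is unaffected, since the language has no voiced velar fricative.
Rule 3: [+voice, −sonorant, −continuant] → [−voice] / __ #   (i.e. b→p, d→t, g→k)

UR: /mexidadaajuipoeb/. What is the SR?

Rule 1 (stop-cluster e-epenthesis): no segment meets the environment; /mexidadaajuipoeb/ is unchanged.
Rule 2 (intervocalic spirantization): /d/ is a stop between vowels /i/ and /a/, so it spirantizes to the fricative [z]. /d/ is a stop between vowels /a/ and /a/, so it spirantizes to the fricative [z]. /p/ is a stop between vowels /i/ and /o/, so it spirantizes to the fricative [f]. /mexidadaajuipoeb/ → mexizazaajuifoeb.
Rule 3 (final devoicing): /b/ is a voiced stop in word-final position, so it devoices to [p]. /mexizazaajuifoeb/ → mexizazaajuifoep.

mexizazaajuifoep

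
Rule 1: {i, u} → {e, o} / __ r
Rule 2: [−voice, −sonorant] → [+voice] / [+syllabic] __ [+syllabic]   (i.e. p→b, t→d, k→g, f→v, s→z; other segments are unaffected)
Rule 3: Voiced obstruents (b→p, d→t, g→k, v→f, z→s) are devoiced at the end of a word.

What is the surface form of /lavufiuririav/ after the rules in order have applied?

lavuvioreriaf

Rule 1 (pre-rhotic lowering): /u/ is a high vowel immediately before /r/, so it lowers to [o]. /i/ is a high vowel immediately before /r/, so it lowers to [e]. /lavufiuririav/ → lavufioreriav.
Rule 2 (intervocalic voicing): /f/ is a voiceless obstruent between vowels /u/ and /i/, so it voices to [v]. /lavufioreriav/ → lavuvioreriav.
Rule 3 (final devoicing): /v/ is a voiced obstruent in word-final position, so it devoices to [f]. /lavuvioreriav/ → lavuvioreriaf.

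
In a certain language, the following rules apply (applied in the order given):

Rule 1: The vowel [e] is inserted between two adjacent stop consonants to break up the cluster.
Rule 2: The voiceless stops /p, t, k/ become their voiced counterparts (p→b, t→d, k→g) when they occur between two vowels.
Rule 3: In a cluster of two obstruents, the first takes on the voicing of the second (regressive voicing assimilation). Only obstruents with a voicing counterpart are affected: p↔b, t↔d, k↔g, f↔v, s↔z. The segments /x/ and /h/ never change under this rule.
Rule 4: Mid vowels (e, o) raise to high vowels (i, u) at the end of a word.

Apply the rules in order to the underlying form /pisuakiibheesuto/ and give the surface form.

pisuagiipheesudu

Rule 1 (stop-cluster e-epenthesis): no segment meets the environment; /pisuakiibheesuto/ is unchanged.
Rule 2 (intervocalic voicing): /k/ is a voiceless stop between vowels /a/ and /i/, so it voices to [g]. /t/ is a voiceless stop between vowels /u/ and /o/, so it voices to [d]. /pisuakiibheesuto/ → pisuagiibheesudo.
Rule 3 (regressive voicing assimilation): /b/ precedes the voiceless obstruent /h/, so it devoices to [p] by assimilation. /pisuagiibheesudo/ → pisuagiipheesudo.
Rule 4 (final vowel raising): /o/ is a mid vowel in word-final position, so it raises to [u]. /pisuagiipheesudo/ → pisuagiipheesudu.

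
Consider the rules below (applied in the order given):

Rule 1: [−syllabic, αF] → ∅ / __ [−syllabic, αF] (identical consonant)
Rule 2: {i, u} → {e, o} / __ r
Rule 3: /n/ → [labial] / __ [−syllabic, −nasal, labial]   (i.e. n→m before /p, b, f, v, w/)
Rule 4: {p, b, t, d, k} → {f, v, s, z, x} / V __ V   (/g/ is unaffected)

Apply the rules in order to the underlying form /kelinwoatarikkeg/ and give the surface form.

Rule 1 (degemination): /kk/ is a geminate; the first /k/ deletes. /kelinwoatarikkeg/ → kelinwoatarikeg.
Rule 2 (pre-rhotic lowering): no segment meets the environment; /kelinwoatarikeg/ is unchanged.
Rule 3 (nasal place assimilation): /n/ precedes the labial consonant /w/, so it assimilates in place to [m]. /kelinwoatarikeg/ → kelimwoatarikeg.
Rule 4 (intervocalic spirantization): /t/ is a stop between vowels /a/ and /a/, so it spirantizes to the fricative [s]. /k/ is a stop between vowels /i/ and /e/, so it spirantizes to the fricative [x]. /kelimwoatarikeg/ → kelimwoasarixeg.

kelimwoasarixeg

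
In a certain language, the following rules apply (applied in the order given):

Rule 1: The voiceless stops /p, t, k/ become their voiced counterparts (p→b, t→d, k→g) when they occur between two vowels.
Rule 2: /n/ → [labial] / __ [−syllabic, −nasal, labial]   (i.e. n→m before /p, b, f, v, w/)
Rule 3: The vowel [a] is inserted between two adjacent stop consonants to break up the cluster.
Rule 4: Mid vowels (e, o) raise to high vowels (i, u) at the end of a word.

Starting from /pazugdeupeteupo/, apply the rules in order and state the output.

Rule 1 (intervocalic voicing): /p/ is a voiceless stop between vowels /u/ and /e/, so it voices to [b]. /t/ is a voiceless stop between vowels /e/ and /e/, so it voices to [d]. /p/ is a voiceless stop between vowels /u/ and /o/, so it voices to [b]. /pazugdeupeteupo/ → pazugdeubedeubo.
Rule 2 (nasal place assimilation): no segment meets the environment; /pazugdeubedeubo/ is unchanged.
Rule 3 (stop-cluster a-epenthesis): /g/ and /d/ form a stop–stop cluster, so [a] is inserted between them. /pazugdeubedeubo/ → pazugadeubedeubo.
Rule 4 (final vowel raising): /o/ is a mid vowel in word-final position, so it raises to [u]. /pazugadeubedeubo/ → pazugadeubedeubu.

pazugadeubedeubu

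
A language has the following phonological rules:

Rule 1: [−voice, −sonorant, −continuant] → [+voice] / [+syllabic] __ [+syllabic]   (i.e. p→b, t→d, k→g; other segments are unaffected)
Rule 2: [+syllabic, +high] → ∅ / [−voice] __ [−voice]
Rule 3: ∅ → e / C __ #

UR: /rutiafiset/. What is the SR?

rudiafsete

Rule 1 (intervocalic voicing): /t/ is a voiceless stop between vowels /u/ and /i/, so it voices to [d]. /rutiafiset/ → rudiafiset.
Rule 2 (high vowel syncope): /i/ is a high vowel flanked by voiceless consonants /f/ and /s/, so it deletes. /rudiafiset/ → rudiafset.
Rule 3 (final e-epenthesis): the form ends in the consonant /t/, so [e] is inserted word-finally. /rudiafset/ → rudiafsete.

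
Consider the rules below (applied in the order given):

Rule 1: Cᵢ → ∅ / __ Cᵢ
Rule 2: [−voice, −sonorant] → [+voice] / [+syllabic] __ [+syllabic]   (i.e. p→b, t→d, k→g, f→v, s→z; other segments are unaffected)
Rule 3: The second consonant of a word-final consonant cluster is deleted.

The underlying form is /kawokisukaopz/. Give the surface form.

Rule 1 (degemination): no segment meets the environment; /kawokisukaopz/ is unchanged.
Rule 2 (intervocalic voicing): /k/ is a voiceless obstruent between vowels /o/ and /i/, so it voices to [g]. /s/ is a voiceless obstruent between vowels /i/ and /u/, so it voices to [z]. /k/ is a voiceless obstruent between vowels /u/ and /a/, so it voices to [g]. /kawokisukaopz/ → kawogizugaopz.
Rule 3 (final cluster simplification): /z/ is the second consonant of a word-final cluster /pz/, so it deletes. /kawogizugaopz/ → kawogizugaop.

kawogizugaop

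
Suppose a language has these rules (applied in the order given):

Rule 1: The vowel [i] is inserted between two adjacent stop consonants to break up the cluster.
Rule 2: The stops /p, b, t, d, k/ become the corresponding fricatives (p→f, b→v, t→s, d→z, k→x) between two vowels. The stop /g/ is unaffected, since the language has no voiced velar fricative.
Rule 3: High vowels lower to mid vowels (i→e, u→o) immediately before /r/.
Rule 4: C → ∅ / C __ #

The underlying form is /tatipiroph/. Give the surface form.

tasiferop

Rule 1 (stop-cluster i-epenthesis): no segment meets the environment; /tatipiroph/ is unchanged.
Rule 2 (intervocalic spirantization): /t/ is a stop between vowels /a/ and /i/, so it spirantizes to the fricative [s]. /p/ is a stop between vowels /i/ and /i/, so it spirantizes to the fricative [f]. /tatipiroph/ → tasifiroph.
Rule 3 (pre-rhotic lowering): /i/ is a high vowel immediately before /r/, so it lowers to [e]. /tasifiroph/ → tasiferoph.
Rule 4 (final cluster simplification): /h/ is the second consonant of a word-final cluster /ph/, so it deletes. /tasiferoph/ → tasiferop.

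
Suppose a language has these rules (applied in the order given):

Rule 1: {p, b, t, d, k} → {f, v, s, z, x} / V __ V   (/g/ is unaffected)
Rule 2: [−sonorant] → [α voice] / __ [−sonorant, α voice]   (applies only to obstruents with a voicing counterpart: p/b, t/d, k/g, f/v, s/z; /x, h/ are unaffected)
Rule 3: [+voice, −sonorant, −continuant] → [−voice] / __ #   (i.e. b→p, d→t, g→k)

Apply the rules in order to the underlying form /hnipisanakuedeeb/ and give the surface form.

hnifisanaxuezeep

Rule 1 (intervocalic spirantization): /p/ is a stop between vowels /i/ and /i/, so it spirantizes to the fricative [f]. /k/ is a stop between vowels /a/ and /u/, so it spirantizes to the fricative [x]. /d/ is a stop between vowels /e/ and /e/, so it spirantizes to the fricative [z]. /hnipisanakuedeeb/ → hnifisanaxuezeeb.
Rule 2 (regressive voicing assimilation): no segment meets the environment; /hnifisanaxuezeeb/ is unchanged.
Rule 3 (final devoicing): /b/ is a voiced stop in word-final position, so it devoices to [p]. /hnifisanaxuezeeb/ → hnifisanaxuezeep.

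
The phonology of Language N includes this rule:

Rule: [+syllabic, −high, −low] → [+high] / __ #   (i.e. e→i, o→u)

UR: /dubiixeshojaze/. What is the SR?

dubiixeshojazi

Scanning /dubiixeshojaze/: /e/ at position 7 is not in the conditioning environment; /o/ at position 10 is not in the conditioning environment; /e/ is a mid vowel in word-final position, so it raises to [i].
Result: [dubiixeshojazi].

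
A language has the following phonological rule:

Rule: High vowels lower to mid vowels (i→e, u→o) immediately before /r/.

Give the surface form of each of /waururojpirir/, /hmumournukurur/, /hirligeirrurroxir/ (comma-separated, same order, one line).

waororojperer, hmumoornukoror, herligeerrorroxer

/waururojpirir/: /u/ is a high vowel immediately before /r/, so it lowers to [o]. /u/ is a high vowel immediately before /r/, so it lowers to [o]. /i/ is a high vowel immediately before /r/, so it lowers to [e]. /i/ is a high vowel immediately before /r/, so it lowers to [e]. → [waororojperer].
/hmumournukurur/: /u/ is a high vowel immediately before /r/, so it lowers to [o]. /u/ is a high vowel immediately before /r/, so it lowers to [o]. /u/ is a high vowel immediately before /r/, so it lowers to [o]. → [hmumoornukoror].
/hirligeirrurroxir/: /i/ is a high vowel immediately before /r/, so it lowers to [e]. /i/ is a high vowel immediately before /r/, so it lowers to [e]. /u/ is a high vowel immediately before /r/, so it lowers to [o]. /i/ is a high vowel immediately before /r/, so it lowers to [e]. → [herligeerrorroxer].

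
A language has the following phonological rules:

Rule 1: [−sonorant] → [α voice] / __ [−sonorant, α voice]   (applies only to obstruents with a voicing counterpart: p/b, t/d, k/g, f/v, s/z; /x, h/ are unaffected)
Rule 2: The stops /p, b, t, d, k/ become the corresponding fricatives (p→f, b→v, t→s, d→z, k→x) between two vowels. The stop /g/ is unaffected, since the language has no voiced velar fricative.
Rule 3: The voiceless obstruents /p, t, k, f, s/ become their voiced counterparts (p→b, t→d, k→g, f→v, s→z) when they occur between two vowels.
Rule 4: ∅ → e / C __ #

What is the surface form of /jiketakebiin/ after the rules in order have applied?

jixezaxeviine

Rule 1 (regressive voicing assimilation): no segment meets the environment; /jiketakebiin/ is unchanged.
Rule 2 (intervocalic spirantization): /k/ is a stop between vowels /i/ and /e/, so it spirantizes to the fricative [x]. /t/ is a stop between vowels /e/ and /a/, so it spirantizes to the fricative [s]. /k/ is a stop between vowels /a/ and /e/, so it spirantizes to the fricative [x]. /b/ is a stop between vowels /e/ and /i/, so it spirantizes to the fricative [v]. /jiketakebiin/ → jixesaxeviin.
Rule 3 (intervocalic voicing): /s/ is a voiceless obstruent between vowels /e/ and /a/, so it voices to [z]. /jixesaxeviin/ → jixezaxeviin.
Rule 4 (final e-epenthesis): the form ends in the consonant /n/, so [e] is inserted word-finally. /jixezaxeviin/ → jixezaxeviine.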